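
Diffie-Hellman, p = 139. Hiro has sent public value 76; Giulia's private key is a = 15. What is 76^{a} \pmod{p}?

Shared key K = 76^15 mod 139.
76^1 ≡ 76 (mod 139)
76^2 = (76^1)^2 ≡ 76^2 = 5776 ≡ 77 (mod 139)
76^4 = (76^2)^2 ≡ 77^2 = 5929 ≡ 91 (mod 139)
76^8 = (76^4)^2 ≡ 91^2 = 8281 ≡ 80 (mod 139)
76^15 = 76^8 · 76^4 · 76^2 · 76^1 ≡ 80 · 91 · 77 · 76 ≡ 33 (mod 139).

33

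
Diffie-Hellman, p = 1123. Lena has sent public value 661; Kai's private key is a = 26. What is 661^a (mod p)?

Shared key K = 661^26 mod 1123.
661^1 ≡ 661 (mod 1123)
661^2 = (661^1)^2 ≡ 661^2 = 436921 ≡ 74 (mod 1123)
661^4 = (661^2)^2 ≡ 74^2 = 5476 ≡ 984 (mod 1123)
661^8 = (661^4)^2 ≡ 984^2 = 968256 ≡ 230 (mod 1123)
661^16 = (661^8)^2 ≡ 230^2 = 52900 ≡ 119 (mod 1123)
661^26 = 661^16 · 661^8 · 661^2 ≡ 119 · 230 · 74 ≡ 611 (mod 1123).

611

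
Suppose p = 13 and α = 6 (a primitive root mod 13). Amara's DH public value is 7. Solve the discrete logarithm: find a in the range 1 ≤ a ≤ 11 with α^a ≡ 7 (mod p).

Try successive powers of 6 modulo 13:
6^1 ≡ 6
6^2 ≡ 10
6^3 ≡ 8
6^4 ≡ 9
6^5 ≡ 2
6^6 ≡ 12
6^7 ≡ 7
Found: a = 7.

7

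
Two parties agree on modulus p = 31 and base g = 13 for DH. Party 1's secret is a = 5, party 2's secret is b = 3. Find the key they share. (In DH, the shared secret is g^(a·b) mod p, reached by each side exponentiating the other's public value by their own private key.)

Party 2 sends B = g^b mod p = 13^3 mod 31.
13^1 ≡ 13 (mod 31)
13^2 = (13^1)^2 ≡ 13^2 = 169 ≡ 14 (mod 31)
13^3 = 13^2 · 13^1 ≡ 14 · 13 ≡ 27 (mod 31).
So B = 27. Party 1 then computes K = B^a mod p = 27^5 mod 31.
27^1 ≡ 27 (mod 31)
27^2 = (27^1)^2 ≡ 27^2 = 729 ≡ 16 (mod 31)
27^4 = (27^2)^2 ≡ 16^2 = 256 ≡ 8 (mod 31)
27^5 = 27^4 · 27^1 ≡ 8 · 27 ≡ 30 (mod 31).

30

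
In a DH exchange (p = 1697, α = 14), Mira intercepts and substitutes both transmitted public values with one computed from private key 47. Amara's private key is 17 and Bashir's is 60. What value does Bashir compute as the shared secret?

1268

Bashir receives Mira's public value M = 14^47 mod 1697 instead of the honest one.
14^1 ≡ 14 (mod 1697)
14^2 = (14^1)^2 ≡ 14^2 = 196 ≡ 196 (mod 1697)
14^4 = (14^2)^2 ≡ 196^2 = 38416 ≡ 1082 (mod 1697)
14^8 = (14^4)^2 ≡ 1082^2 = 1170724 ≡ 1491 (mod 1697)
14^16 = (14^8)^2 ≡ 1491^2 = 2223081 ≡ 11 (mod 1697)
14^32 = (14^16)^2 ≡ 11^2 = 121 ≡ 121 (mod 1697)
14^47 = 14^32 · 14^8 · 14^4 · 14^2 · 14^1 ≡ 121 · 1491 · 1082 · 196 · 14 ≡ 1186 (mod 1697).
So M = 1186. Bashir computes K = M^60 mod 1697.
1186^1 ≡ 1186 (mod 1697)
1186^2 = (1186^1)^2 ≡ 1186^2 = 1406596 ≡ 1480 (mod 1697)
1186^4 = (1186^2)^2 ≡ 1480^2 = 2190400 ≡ 1270 (mod 1697)
1186^8 = (1186^4)^2 ≡ 1270^2 = 1612900 ≡ 750 (mod 1697)
1186^16 = (1186^8)^2 ≡ 750^2 = 562500 ≡ 793 (mod 1697)
1186^32 = (1186^16)^2 ≡ 793^2 = 628849 ≡ 959 (mod 1697)
1186^60 = 1186^32 · 1186^16 · 1186^8 · 1186^4 ≡ 959 · 793 · 750 · 1270 ≡ 1268 (mod 1697).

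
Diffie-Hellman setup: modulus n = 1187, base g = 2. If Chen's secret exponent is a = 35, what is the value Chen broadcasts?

Public value = 2^{35} \pmod{1187}.
2^1 ≡ 2 (mod 1187)
2^2 = (2^1)^2 ≡ 2^2 = 4 ≡ 4 (mod 1187)
2^4 = (2^2)^2 ≡ 4^2 = 16 ≡ 16 (mod 1187)
2^8 = (2^4)^2 ≡ 16^2 = 256 ≡ 256 (mod 1187)
2^16 = (2^8)^2 ≡ 256^2 = 65536 ≡ 251 (mod 1187)
2^32 = (2^16)^2 ≡ 251^2 = 63001 ≡ 90 (mod 1187)
2^35 = 2^32 · 2^2 · 2^1 ≡ 90 · 4 · 2 ≡ 720 (mod 1187).

720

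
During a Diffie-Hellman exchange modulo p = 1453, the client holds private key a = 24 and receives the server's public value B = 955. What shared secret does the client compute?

1190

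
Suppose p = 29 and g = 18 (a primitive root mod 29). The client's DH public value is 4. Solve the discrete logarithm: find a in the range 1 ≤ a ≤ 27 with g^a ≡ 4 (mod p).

Try successive powers of 18 modulo 29:
18^1 ≡ 18
18^2 ≡ 5
18^3 ≡ 3
18^4 ≡ 25
18^5 ≡ 15
18^6 ≡ 9
18^7 ≡ 17
18^8 ≡ 16
18^9 ≡ 27
18^10 ≡ 22
18^11 ≡ 19
18^12 ≡ 23
18^13 ≡ 8
18^14 ≡ 28
18^15 ≡ 11
18^16 ≡ 24
18^17 ≡ 26
18^18 ≡ 4
Found: a = 18.

18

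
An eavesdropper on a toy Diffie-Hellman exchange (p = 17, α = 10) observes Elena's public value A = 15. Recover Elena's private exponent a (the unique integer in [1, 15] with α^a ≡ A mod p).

2

Try successive powers of 10 modulo 17:
10^1 ≡ 10
10^2 ≡ 15
Found: a = 2.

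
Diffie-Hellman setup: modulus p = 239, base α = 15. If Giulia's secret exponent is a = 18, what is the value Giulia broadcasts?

121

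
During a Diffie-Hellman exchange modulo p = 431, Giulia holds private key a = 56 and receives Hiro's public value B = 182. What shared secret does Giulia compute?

Shared key K = 182^56 mod 431.
182^1 ≡ 182 (mod 431)
182^2 = (182^1)^2 ≡ 182^2 = 33124 ≡ 368 (mod 431)
182^4 = (182^2)^2 ≡ 368^2 = 135424 ≡ 90 (mod 431)
182^8 = (182^4)^2 ≡ 90^2 = 8100 ≡ 342 (mod 431)
182^16 = (182^8)^2 ≡ 342^2 = 116964 ≡ 163 (mod 431)
182^32 = (182^16)^2 ≡ 163^2 = 26569 ≡ 278 (mod 431)
182^56 = 182^32 · 182^16 · 182^8 ≡ 278 · 163 · 342 ≡ 352 (mod 431).

352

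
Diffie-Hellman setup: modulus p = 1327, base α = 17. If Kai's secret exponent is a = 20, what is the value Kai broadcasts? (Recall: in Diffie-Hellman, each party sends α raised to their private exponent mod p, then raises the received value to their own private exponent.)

910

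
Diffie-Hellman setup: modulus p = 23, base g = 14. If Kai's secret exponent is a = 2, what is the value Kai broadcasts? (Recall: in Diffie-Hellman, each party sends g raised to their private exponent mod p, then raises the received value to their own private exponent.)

Public value = 14^2 mod 23.
14^1 ≡ 14 (mod 23)
14^2 = (14^1)^2 ≡ 14^2 = 196 ≡ 12 (mod 23)

12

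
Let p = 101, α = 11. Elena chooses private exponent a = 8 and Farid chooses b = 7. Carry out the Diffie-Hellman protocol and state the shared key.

80

Farid sends B = α^b mod p = 11^7 mod 101.
11^1 ≡ 11 (mod 101)
11^2 = (11^1)^2 ≡ 11^2 = 121 ≡ 20 (mod 101)
11^4 = (11^2)^2 ≡ 20^2 = 400 ≡ 97 (mod 101)
11^7 = 11^4 · 11^2 · 11^1 ≡ 97 · 20 · 11 ≡ 29 (mod 101).
So B = 29. Elena then computes K = B^a mod p = 29^8 mod 101.
29^1 ≡ 29 (mod 101)
29^2 = (29^1)^2 ≡ 29^2 = 841 ≡ 33 (mod 101)
29^4 = (29^2)^2 ≡ 33^2 = 1089 ≡ 79 (mod 101)
29^8 = (29^4)^2 ≡ 79^2 = 6241 ≡ 80 (mod 101)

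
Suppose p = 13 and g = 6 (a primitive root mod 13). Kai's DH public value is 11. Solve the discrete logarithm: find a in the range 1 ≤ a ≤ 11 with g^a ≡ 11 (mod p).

11

Try successive powers of 6 modulo 13:
6^1 ≡ 6
6^2 ≡ 10
6^3 ≡ 8
6^4 ≡ 9
6^5 ≡ 2
6^6 ≡ 12
6^7 ≡ 7
6^8 ≡ 3
6^9 ≡ 5
6^10 ≡ 4
6^11 ≡ 11
Found: a = 11.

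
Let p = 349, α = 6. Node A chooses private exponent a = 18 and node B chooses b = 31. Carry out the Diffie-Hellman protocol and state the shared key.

Node B sends B = α^b mod p = 6^31 mod 349.
6^1 ≡ 6 (mod 349)
6^2 = (6^1)^2 ≡ 6^2 = 36 ≡ 36 (mod 349)
6^4 = (6^2)^2 ≡ 36^2 = 1296 ≡ 249 (mod 349)
6^8 = (6^4)^2 ≡ 249^2 = 62001 ≡ 228 (mod 349)
6^16 = (6^8)^2 ≡ 228^2 = 51984 ≡ 332 (mod 349)
6^31 = 6^16 · 6^8 · 6^4 · 6^2 · 6^1 ≡ 332 · 228 · 249 · 36 · 6 ≡ 339 (mod 349).
So B = 339. Node A then computes K = B^a mod p = 339^18 mod 349.
339^1 ≡ 339 (mod 349)
339^2 = (339^1)^2 ≡ 339^2 = 114921 ≡ 100 (mod 349)
339^4 = (339^2)^2 ≡ 100^2 = 10000 ≡ 228 (mod 349)
339^8 = (339^4)^2 ≡ 228^2 = 51984 ≡ 332 (mod 349)
339^16 = (339^8)^2 ≡ 332^2 = 110224 ≡ 289 (mod 349)
339^18 = 339^16 · 339^2 ≡ 289 · 100 ≡ 282 (mod 349).

282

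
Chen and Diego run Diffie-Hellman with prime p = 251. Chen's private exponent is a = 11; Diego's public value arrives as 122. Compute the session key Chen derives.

Shared key K = 122^11 mod 251.
122^1 ≡ 122 (mod 251)
122^2 = (122^1)^2 ≡ 122^2 = 14884 ≡ 75 (mod 251)
122^4 = (122^2)^2 ≡ 75^2 = 5625 ≡ 103 (mod 251)
122^8 = (122^4)^2 ≡ 103^2 = 10609 ≡ 67 (mod 251)
122^11 = 122^8 · 122^2 · 122^1 ≡ 67 · 75 · 122 ≡ 108 (mod 251).

108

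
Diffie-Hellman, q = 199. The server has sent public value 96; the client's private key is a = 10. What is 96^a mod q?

Shared key K = 96^10 mod 199.
96^1 ≡ 96 (mod 199)
96^2 = (96^1)^2 ≡ 96^2 = 9216 ≡ 62 (mod 199)
96^4 = (96^2)^2 ≡ 62^2 = 3844 ≡ 63 (mod 199)
96^8 = (96^4)^2 ≡ 63^2 = 3969 ≡ 188 (mod 199)
96^10 = 96^8 · 96^2 ≡ 188 · 62 ≡ 114 (mod 199).

114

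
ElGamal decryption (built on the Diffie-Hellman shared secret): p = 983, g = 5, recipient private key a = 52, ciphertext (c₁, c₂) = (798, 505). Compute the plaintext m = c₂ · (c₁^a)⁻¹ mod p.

128

Shared mask s = c₁^a mod p = 798^52 mod 983.
798^1 ≡ 798 (mod 983)
798^2 = (798^1)^2 ≡ 798^2 = 636804 ≡ 803 (mod 983)
798^4 = (798^2)^2 ≡ 803^2 = 644809 ≡ 944 (mod 983)
798^8 = (798^4)^2 ≡ 944^2 = 891136 ≡ 538 (mod 983)
798^16 = (798^8)^2 ≡ 538^2 = 289444 ≡ 442 (mod 983)
798^32 = (798^16)^2 ≡ 442^2 = 195364 ≡ 730 (mod 983)
798^52 = 798^32 · 798^16 · 798^4 ≡ 730 · 442 · 944 ≡ 626 (mod 983).
So s = 626; s⁻¹ ≡ 592 (mod 983).
m = c₂ · s⁻¹ mod 983 = 505 · 592 mod 983 = 128.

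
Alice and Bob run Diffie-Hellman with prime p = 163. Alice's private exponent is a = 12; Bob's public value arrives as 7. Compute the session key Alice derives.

65

Shared key K = 7^12 mod 163.
7^1 ≡ 7 (mod 163)
7^2 = (7^1)^2 ≡ 7^2 = 49 ≡ 49 (mod 163)
7^4 = (7^2)^2 ≡ 49^2 = 2401 ≡ 119 (mod 163)
7^8 = (7^4)^2 ≡ 119^2 = 14161 ≡ 143 (mod 163)
7^12 = 7^8 · 7^4 ≡ 143 · 119 ≡ 65 (mod 163).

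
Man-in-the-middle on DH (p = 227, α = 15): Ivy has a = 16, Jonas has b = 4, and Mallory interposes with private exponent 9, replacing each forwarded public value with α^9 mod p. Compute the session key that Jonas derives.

186

Jonas receives Mallory's public value M = 15^9 mod 227 instead of the honest one.
15^1 ≡ 15 (mod 227)
15^2 = (15^1)^2 ≡ 15^2 = 225 ≡ 225 (mod 227)
15^4 = (15^2)^2 ≡ 225^2 = 50625 ≡ 4 (mod 227)
15^8 = (15^4)^2 ≡ 4^2 = 16 ≡ 16 (mod 227)
15^9 = 15^8 · 15^1 ≡ 16 · 15 ≡ 13 (mod 227).
So M = 13. Jonas computes K = M^4 mod 227.
13^1 ≡ 13 (mod 227)
13^2 = (13^1)^2 ≡ 13^2 = 169 ≡ 169 (mod 227)
13^4 = (13^2)^2 ≡ 169^2 = 28561 ≡ 186 (mod 227)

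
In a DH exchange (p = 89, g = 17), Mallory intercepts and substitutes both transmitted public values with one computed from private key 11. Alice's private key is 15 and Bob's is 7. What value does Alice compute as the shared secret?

Alice receives Mallory's public value M = 17^11 mod 89 instead of the honest one.
17^1 ≡ 17 (mod 89)
17^2 = (17^1)^2 ≡ 17^2 = 289 ≡ 22 (mod 89)
17^4 = (17^2)^2 ≡ 22^2 = 484 ≡ 39 (mod 89)
17^8 = (17^4)^2 ≡ 39^2 = 1521 ≡ 8 (mod 89)
17^11 = 17^8 · 17^2 · 17^1 ≡ 8 · 22 · 17 ≡ 55 (mod 89).
So M = 55. Alice computes K = M^15 mod 89.
55^1 ≡ 55 (mod 89)
55^2 = (55^1)^2 ≡ 55^2 = 3025 ≡ 88 (mod 89)
55^4 = (55^2)^2 ≡ 88^2 = 7744 ≡ 1 (mod 89)
55^8 = (55^4)^2 ≡ 1^2 = 1 ≡ 1 (mod 89)
55^15 = 55^8 · 55^4 · 55^2 · 55^1 ≡ 1 · 1 · 88 · 55 ≡ 34 (mod 89).

34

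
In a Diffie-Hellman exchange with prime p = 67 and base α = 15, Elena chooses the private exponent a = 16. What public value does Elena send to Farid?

Public value = 15^16 (mod 67).
15^1 ≡ 15 (mod 67)
15^2 = (15^1)^2 ≡ 15^2 = 225 ≡ 24 (mod 67)
15^4 = (15^2)^2 ≡ 24^2 = 576 ≡ 40 (mod 67)
15^8 = (15^4)^2 ≡ 40^2 = 1600 ≡ 59 (mod 67)
15^16 = (15^8)^2 ≡ 59^2 = 3481 ≡ 64 (mod 67)

64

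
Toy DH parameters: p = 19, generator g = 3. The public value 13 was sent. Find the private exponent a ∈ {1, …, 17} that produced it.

17

Try successive powers of 3 modulo 19:
3^1 ≡ 3
3^2 ≡ 9
3^3 ≡ 8
3^4 ≡ 5
3^5 ≡ 15
3^6 ≡ 7
3^7 ≡ 2
3^8 ≡ 6
3^9 ≡ 18
3^10 ≡ 16
3^11 ≡ 10
3^12 ≡ 11
3^13 ≡ 14
3^14 ≡ 4
3^15 ≡ 12
3^16 ≡ 17
3^17 ≡ 13
Found: a = 17.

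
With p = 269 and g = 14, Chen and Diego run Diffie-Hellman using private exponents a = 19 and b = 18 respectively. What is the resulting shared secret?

Chen sends A = g^a mod p = 14^19 mod 269.
14^1 ≡ 14 (mod 269)
14^2 = (14^1)^2 ≡ 14^2 = 196 ≡ 196 (mod 269)
14^4 = (14^2)^2 ≡ 196^2 = 38416 ≡ 218 (mod 269)
14^8 = (14^4)^2 ≡ 218^2 = 47524 ≡ 180 (mod 269)
14^16 = (14^8)^2 ≡ 180^2 = 32400 ≡ 120 (mod 269)
14^19 = 14^16 · 14^2 · 14^1 ≡ 120 · 196 · 14 ≡ 24 (mod 269).
So A = 24. Diego then computes K = A^b mod p = 24^18 mod 269.
24^1 ≡ 24 (mod 269)
24^2 = (24^1)^2 ≡ 24^2 = 576 ≡ 38 (mod 269)
24^4 = (24^2)^2 ≡ 38^2 = 1444 ≡ 99 (mod 269)
24^8 = (24^4)^2 ≡ 99^2 = 9801 ≡ 117 (mod 269)
24^16 = (24^8)^2 ≡ 117^2 = 13689 ≡ 239 (mod 269)
24^18 = 24^16 · 24^2 ≡ 239 · 38 ≡ 205 (mod 269).

205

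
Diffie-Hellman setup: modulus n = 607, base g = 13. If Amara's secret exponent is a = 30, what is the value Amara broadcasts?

570

Public value = 13^30 (mod 607).
13^1 ≡ 13 (mod 607)
13^2 = (13^1)^2 ≡ 13^2 = 169 ≡ 169 (mod 607)
13^4 = (13^2)^2 ≡ 169^2 = 28561 ≡ 32 (mod 607)
13^8 = (13^4)^2 ≡ 32^2 = 1024 ≡ 417 (mod 607)
13^16 = (13^8)^2 ≡ 417^2 = 173889 ≡ 287 (mod 607)
13^30 = 13^16 · 13^8 · 13^4 · 13^2 ≡ 287 · 417 · 32 · 169 ≡ 570 (mod 607).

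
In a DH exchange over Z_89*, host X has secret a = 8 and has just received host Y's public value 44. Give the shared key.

8

Shared key K = 44^8 mod 89.
44^1 ≡ 44 (mod 89)
44^2 = (44^1)^2 ≡ 44^2 = 1936 ≡ 67 (mod 89)
44^4 = (44^2)^2 ≡ 67^2 = 4489 ≡ 39 (mod 89)
44^8 = (44^4)^2 ≡ 39^2 = 1521 ≡ 8 (mod 89)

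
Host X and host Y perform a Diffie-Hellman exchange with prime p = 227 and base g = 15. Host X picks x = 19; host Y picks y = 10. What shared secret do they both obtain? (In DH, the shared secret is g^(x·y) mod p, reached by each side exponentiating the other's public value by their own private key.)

155

Host Y sends B = g^y mod p = 15^10 mod 227.
15^1 ≡ 15 (mod 227)
15^2 = (15^1)^2 ≡ 15^2 = 225 ≡ 225 (mod 227)
15^4 = (15^2)^2 ≡ 225^2 = 50625 ≡ 4 (mod 227)
15^8 = (15^4)^2 ≡ 4^2 = 16 ≡ 16 (mod 227)
15^10 = 15^8 · 15^2 ≡ 16 · 225 ≡ 195 (mod 227).
So B = 195. Host X then computes K = B^x mod p = 195^19 mod 227.
195^1 ≡ 195 (mod 227)
195^2 = (195^1)^2 ≡ 195^2 = 38025 ≡ 116 (mod 227)
195^4 = (195^2)^2 ≡ 116^2 = 13456 ≡ 63 (mod 227)
195^8 = (195^4)^2 ≡ 63^2 = 3969 ≡ 110 (mod 227)
195^16 = (195^8)^2 ≡ 110^2 = 12100 ≡ 69 (mod 227)
195^19 = 195^16 · 195^2 · 195^1 ≡ 69 · 116 · 195 ≡ 155 (mod 227).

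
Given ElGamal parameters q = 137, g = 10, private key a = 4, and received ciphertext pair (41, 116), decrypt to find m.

Shared mask s = c₁^a mod q = 41^4 mod 137.
41^1 ≡ 41 (mod 137)
41^2 = (41^1)^2 ≡ 41^2 = 1681 ≡ 37 (mod 137)
41^4 = (41^2)^2 ≡ 37^2 = 1369 ≡ 136 (mod 137)
So s = 136; s⁻¹ ≡ 136 (mod 137).
m = c₂ · s⁻¹ mod 137 = 116 · 136 mod 137 = 21.

21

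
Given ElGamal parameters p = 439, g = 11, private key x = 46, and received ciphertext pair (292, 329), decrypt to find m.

431

Shared mask s = c₁^x mod p = 292^46 mod 439.
292^1 ≡ 292 (mod 439)
292^2 = (292^1)^2 ≡ 292^2 = 85264 ≡ 98 (mod 439)
292^4 = (292^2)^2 ≡ 98^2 = 9604 ≡ 385 (mod 439)
292^8 = (292^4)^2 ≡ 385^2 = 148225 ≡ 282 (mod 439)
292^16 = (292^8)^2 ≡ 282^2 = 79524 ≡ 65 (mod 439)
292^32 = (292^16)^2 ≡ 65^2 = 4225 ≡ 274 (mod 439)
292^46 = 292^32 · 292^8 · 292^4 · 292^2 ≡ 274 · 282 · 385 · 98 ≡ 343 (mod 439).
So s = 343; s⁻¹ ≡ 32 (mod 439).
m = c₂ · s⁻¹ mod 439 = 329 · 32 mod 439 = 431.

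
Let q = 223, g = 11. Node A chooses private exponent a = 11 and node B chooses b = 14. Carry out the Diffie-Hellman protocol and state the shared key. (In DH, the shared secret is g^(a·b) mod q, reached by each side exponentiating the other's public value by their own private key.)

47

Node A sends A = g^a mod q = 11^11 mod 223.
11^1 ≡ 11 (mod 223)
11^2 = (11^1)^2 ≡ 11^2 = 121 ≡ 121 (mod 223)
11^4 = (11^2)^2 ≡ 121^2 = 14641 ≡ 146 (mod 223)
11^8 = (11^4)^2 ≡ 146^2 = 21316 ≡ 131 (mod 223)
11^11 = 11^8 · 11^2 · 11^1 ≡ 131 · 121 · 11 ≡ 198 (mod 223).
So A = 198. Node B then computes K = A^b mod q = 198^14 mod 223.
198^1 ≡ 198 (mod 223)
198^2 = (198^1)^2 ≡ 198^2 = 39204 ≡ 179 (mod 223)
198^4 = (198^2)^2 ≡ 179^2 = 32041 ≡ 152 (mod 223)
198^8 = (198^4)^2 ≡ 152^2 = 23104 ≡ 135 (mod 223)
198^14 = 198^8 · 198^4 · 198^2 ≡ 135 · 152 · 179 ≡ 47 (mod 223).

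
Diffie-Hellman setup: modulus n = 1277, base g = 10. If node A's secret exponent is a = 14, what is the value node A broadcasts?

490

Public value = 10^14 mod 1277.
10^1 ≡ 10 (mod 1277)
10^2 = (10^1)^2 ≡ 10^2 = 100 ≡ 100 (mod 1277)
10^4 = (10^2)^2 ≡ 100^2 = 10000 ≡ 1061 (mod 1277)
10^8 = (10^4)^2 ≡ 1061^2 = 1125721 ≡ 684 (mod 1277)
10^14 = 10^8 · 10^4 · 10^2 ≡ 684 · 1061 · 100 ≡ 490 (mod 1277).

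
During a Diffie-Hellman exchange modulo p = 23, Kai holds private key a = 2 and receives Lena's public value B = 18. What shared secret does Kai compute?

2

Shared key K = 18^2 mod 23.
18^1 ≡ 18 (mod 23)
18^2 = (18^1)^2 ≡ 18^2 = 324 ≡ 2 (mod 23)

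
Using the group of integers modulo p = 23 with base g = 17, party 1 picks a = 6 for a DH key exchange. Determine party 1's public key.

12

Public value = 17^6 mod 23.
17^1 ≡ 17 (mod 23)
17^2 = (17^1)^2 ≡ 17^2 = 289 ≡ 13 (mod 23)
17^4 = (17^2)^2 ≡ 13^2 = 169 ≡ 8 (mod 23)
17^6 = 17^4 · 17^2 ≡ 8 · 13 ≡ 12 (mod 23).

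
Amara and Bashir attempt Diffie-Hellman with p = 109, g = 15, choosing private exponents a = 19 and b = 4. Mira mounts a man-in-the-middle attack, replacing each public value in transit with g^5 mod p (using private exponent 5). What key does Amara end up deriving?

48

Amara receives Mira's public value M = 15^5 mod 109 instead of the honest one.
15^1 ≡ 15 (mod 109)
15^2 = (15^1)^2 ≡ 15^2 = 225 ≡ 7 (mod 109)
15^4 = (15^2)^2 ≡ 7^2 = 49 ≡ 49 (mod 109)
15^5 = 15^4 · 15^1 ≡ 49 · 15 ≡ 81 (mod 109).
So M = 81. Amara computes K = M^19 mod 109.
81^1 ≡ 81 (mod 109)
81^2 = (81^1)^2 ≡ 81^2 = 6561 ≡ 21 (mod 109)
81^4 = (81^2)^2 ≡ 21^2 = 441 ≡ 5 (mod 109)
81^8 = (81^4)^2 ≡ 5^2 = 25 ≡ 25 (mod 109)
81^16 = (81^8)^2 ≡ 25^2 = 625 ≡ 80 (mod 109)
81^19 = 81^16 · 81^2 · 81^1 ≡ 80 · 21 · 81 ≡ 48 (mod 109).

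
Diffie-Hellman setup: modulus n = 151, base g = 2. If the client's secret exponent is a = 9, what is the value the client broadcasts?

Public value = 2^9 (mod 151).
2^1 ≡ 2 (mod 151)
2^2 = (2^1)^2 ≡ 2^2 = 4 ≡ 4 (mod 151)
2^4 = (2^2)^2 ≡ 4^2 = 16 ≡ 16 (mod 151)
2^8 = (2^4)^2 ≡ 16^2 = 256 ≡ 105 (mod 151)
2^9 = 2^8 · 2^1 ≡ 105 · 2 ≡ 59 (mod 151).

59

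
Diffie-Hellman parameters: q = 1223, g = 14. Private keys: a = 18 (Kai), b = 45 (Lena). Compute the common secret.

830

Lena sends B = g^b mod q = 14^45 mod 1223.
14^1 ≡ 14 (mod 1223)
14^2 = (14^1)^2 ≡ 14^2 = 196 ≡ 196 (mod 1223)
14^4 = (14^2)^2 ≡ 196^2 = 38416 ≡ 503 (mod 1223)
14^8 = (14^4)^2 ≡ 503^2 = 253009 ≡ 1071 (mod 1223)
14^16 = (14^8)^2 ≡ 1071^2 = 1147041 ≡ 1090 (mod 1223)
14^32 = (14^16)^2 ≡ 1090^2 = 1188100 ≡ 567 (mod 1223)
14^45 = 14^32 · 14^8 · 14^4 · 14^1 ≡ 567 · 1071 · 503 · 14 ≡ 1130 (mod 1223).
So B = 1130. Kai then computes K = B^a mod q = 1130^18 mod 1223.
1130^1 ≡ 1130 (mod 1223)
1130^2 = (1130^1)^2 ≡ 1130^2 = 1276900 ≡ 88 (mod 1223)
1130^4 = (1130^2)^2 ≡ 88^2 = 7744 ≡ 406 (mod 1223)
1130^8 = (1130^4)^2 ≡ 406^2 = 164836 ≡ 954 (mod 1223)
1130^16 = (1130^8)^2 ≡ 954^2 = 910116 ≡ 204 (mod 1223)
1130^18 = 1130^16 · 1130^2 ≡ 204 · 88 ≡ 830 (mod 1223).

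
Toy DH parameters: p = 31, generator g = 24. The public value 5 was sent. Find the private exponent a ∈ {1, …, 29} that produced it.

20

Try successive powers of 24 modulo 31:
24^1 ≡ 24
24^2 ≡ 18
24^3 ≡ 29
24^4 ≡ 14
24^5 ≡ 26
24^6 ≡ 4
24^7 ≡ 3
24^8 ≡ 10
24^9 ≡ 23
24^10 ≡ 25
24^11 ≡ 11
24^12 ≡ 16
24^13 ≡ 12
24^14 ≡ 9
24^15 ≡ 30
24^16 ≡ 7
24^17 ≡ 13
24^18 ≡ 2
24^19 ≡ 17
24^20 ≡ 5
Found: a = 20.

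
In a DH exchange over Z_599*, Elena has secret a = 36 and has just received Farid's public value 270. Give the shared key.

Shared key K = 270^36 mod 599.
270^1 ≡ 270 (mod 599)
270^2 = (270^1)^2 ≡ 270^2 = 72900 ≡ 421 (mod 599)
270^4 = (270^2)^2 ≡ 421^2 = 177241 ≡ 536 (mod 599)
270^8 = (270^4)^2 ≡ 536^2 = 287296 ≡ 375 (mod 599)
270^16 = (270^8)^2 ≡ 375^2 = 140625 ≡ 459 (mod 599)
270^32 = (270^16)^2 ≡ 459^2 = 210681 ≡ 432 (mod 599)
270^36 = 270^32 · 270^4 ≡ 432 · 536 ≡ 338 (mod 599).

338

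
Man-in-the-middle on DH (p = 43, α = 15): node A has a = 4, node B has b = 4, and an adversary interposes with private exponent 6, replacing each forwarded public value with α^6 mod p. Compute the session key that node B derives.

Node B receives an adversary's public value M = 15^6 mod 43 instead of the honest one.
15^1 ≡ 15 (mod 43)
15^2 = (15^1)^2 ≡ 15^2 = 225 ≡ 10 (mod 43)
15^4 = (15^2)^2 ≡ 10^2 = 100 ≡ 14 (mod 43)
15^6 = 15^4 · 15^2 ≡ 14 · 10 ≡ 11 (mod 43).
So M = 11. Node B computes K = M^4 mod 43.
11^1 ≡ 11 (mod 43)
11^2 = (11^1)^2 ≡ 11^2 = 121 ≡ 35 (mod 43)
11^4 = (11^2)^2 ≡ 35^2 = 1225 ≡ 21 (mod 43)

21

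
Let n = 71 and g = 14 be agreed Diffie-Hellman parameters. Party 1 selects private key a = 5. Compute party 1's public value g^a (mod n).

Public value = 14^5 (mod 71).
14^1 ≡ 14 (mod 71)
14^2 = (14^1)^2 ≡ 14^2 = 196 ≡ 54 (mod 71)
14^4 = (14^2)^2 ≡ 54^2 = 2916 ≡ 5 (mod 71)
14^5 = 14^4 · 14^1 ≡ 5 · 14 ≡ 70 (mod 71).

70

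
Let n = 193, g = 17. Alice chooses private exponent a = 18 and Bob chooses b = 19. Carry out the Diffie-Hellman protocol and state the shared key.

179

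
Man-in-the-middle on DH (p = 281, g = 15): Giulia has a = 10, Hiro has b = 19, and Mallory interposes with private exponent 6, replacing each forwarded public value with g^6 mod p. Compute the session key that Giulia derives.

116

Giulia receives Mallory's public value M = 15^6 mod 281 instead of the honest one.
15^1 ≡ 15 (mod 281)
15^2 = (15^1)^2 ≡ 15^2 = 225 ≡ 225 (mod 281)
15^4 = (15^2)^2 ≡ 225^2 = 50625 ≡ 45 (mod 281)
15^6 = 15^4 · 15^2 ≡ 45 · 225 ≡ 9 (mod 281).
So M = 9. Giulia computes K = M^10 mod 281.
9^1 ≡ 9 (mod 281)
9^2 = (9^1)^2 ≡ 9^2 = 81 ≡ 81 (mod 281)
9^4 = (9^2)^2 ≡ 81^2 = 6561 ≡ 98 (mod 281)
9^8 = (9^4)^2 ≡ 98^2 = 9604 ≡ 50 (mod 281)
9^10 = 9^8 · 9^2 ≡ 50 · 81 ≡ 116 (mod 281).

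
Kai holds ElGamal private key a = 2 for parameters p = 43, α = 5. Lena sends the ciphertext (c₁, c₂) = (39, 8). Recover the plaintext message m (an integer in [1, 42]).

22

Shared mask s = c₁^a mod p = 39^2 mod 43.
39^1 ≡ 39 (mod 43)
39^2 = (39^1)^2 ≡ 39^2 = 1521 ≡ 16 (mod 43)
So s = 16; s⁻¹ ≡ 35 (mod 43).
m = c₂ · s⁻¹ mod 43 = 8 · 35 mod 43 = 22.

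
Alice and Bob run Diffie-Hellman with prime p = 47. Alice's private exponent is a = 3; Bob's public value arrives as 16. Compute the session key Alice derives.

Shared key K = 16^3 mod 47.
16^1 ≡ 16 (mod 47)
16^2 = (16^1)^2 ≡ 16^2 = 256 ≡ 21 (mod 47)
16^3 = 16^2 · 16^1 ≡ 21 · 16 ≡ 7 (mod 47).

7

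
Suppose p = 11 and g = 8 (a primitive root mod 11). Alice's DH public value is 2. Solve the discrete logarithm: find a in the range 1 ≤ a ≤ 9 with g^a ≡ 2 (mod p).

Try successive powers of 8 modulo 11:
8^1 ≡ 8
8^2 ≡ 9
8^3 ≡ 6
8^4 ≡ 4
8^5 ≡ 10
8^6 ≡ 3
8^7 ≡ 2
Found: a = 7.

7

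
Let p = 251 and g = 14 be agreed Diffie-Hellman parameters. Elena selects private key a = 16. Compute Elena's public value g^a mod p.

198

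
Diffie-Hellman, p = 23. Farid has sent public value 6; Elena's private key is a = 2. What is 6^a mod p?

13

Shared key K = 6^2 mod 23.
6^1 ≡ 6 (mod 23)
6^2 = (6^1)^2 ≡ 6^2 = 36 ≡ 13 (mod 23)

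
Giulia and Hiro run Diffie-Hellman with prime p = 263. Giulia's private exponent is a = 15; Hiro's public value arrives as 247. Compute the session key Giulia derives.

Shared key K = 247^15 mod 263.
247^1 ≡ 247 (mod 263)
247^2 = (247^1)^2 ≡ 247^2 = 61009 ≡ 256 (mod 263)
247^4 = (247^2)^2 ≡ 256^2 = 65536 ≡ 49 (mod 263)
247^8 = (247^4)^2 ≡ 49^2 = 2401 ≡ 34 (mod 263)
247^15 = 247^8 · 247^4 · 247^2 · 247^1 ≡ 34 · 49 · 256 · 247 ≡ 125 (mod 263).

125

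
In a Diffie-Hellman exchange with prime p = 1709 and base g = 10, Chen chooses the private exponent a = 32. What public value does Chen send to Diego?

1144

Public value = 10^32 mod 1709.
10^1 ≡ 10 (mod 1709)
10^2 = (10^1)^2 ≡ 10^2 = 100 ≡ 100 (mod 1709)
10^4 = (10^2)^2 ≡ 100^2 = 10000 ≡ 1455 (mod 1709)
10^8 = (10^4)^2 ≡ 1455^2 = 2117025 ≡ 1283 (mod 1709)
10^16 = (10^8)^2 ≡ 1283^2 = 1646089 ≡ 322 (mod 1709)
10^32 = (10^16)^2 ≡ 322^2 = 103684 ≡ 1144 (mod 1709)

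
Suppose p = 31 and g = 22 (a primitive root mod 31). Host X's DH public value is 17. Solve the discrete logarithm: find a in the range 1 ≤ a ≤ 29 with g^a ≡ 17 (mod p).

11

Try successive powers of 22 modulo 31:
22^1 ≡ 22
22^2 ≡ 19
22^3 ≡ 15
22^4 ≡ 20
22^5 ≡ 6
22^6 ≡ 8
22^7 ≡ 21
22^8 ≡ 28
22^9 ≡ 27
22^10 ≡ 5
22^11 ≡ 17
Found: a = 11.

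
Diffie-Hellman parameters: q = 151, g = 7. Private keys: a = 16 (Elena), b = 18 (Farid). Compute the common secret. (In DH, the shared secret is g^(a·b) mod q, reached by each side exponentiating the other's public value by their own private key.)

94

Farid sends B = g^b mod q = 7^18 mod 151.
7^1 ≡ 7 (mod 151)
7^2 = (7^1)^2 ≡ 7^2 = 49 ≡ 49 (mod 151)
7^4 = (7^2)^2 ≡ 49^2 = 2401 ≡ 136 (mod 151)
7^8 = (7^4)^2 ≡ 136^2 = 18496 ≡ 74 (mod 151)
7^16 = (7^8)^2 ≡ 74^2 = 5476 ≡ 40 (mod 151)
7^18 = 7^16 · 7^2 ≡ 40 · 49 ≡ 148 (mod 151).
So B = 148. Elena then computes K = B^a mod q = 148^16 mod 151.
148^1 ≡ 148 (mod 151)
148^2 = (148^1)^2 ≡ 148^2 = 21904 ≡ 9 (mod 151)
148^4 = (148^2)^2 ≡ 9^2 = 81 ≡ 81 (mod 151)
148^8 = (148^4)^2 ≡ 81^2 = 6561 ≡ 68 (mod 151)
148^16 = (148^8)^2 ≡ 68^2 = 4624 ≡ 94 (mod 151)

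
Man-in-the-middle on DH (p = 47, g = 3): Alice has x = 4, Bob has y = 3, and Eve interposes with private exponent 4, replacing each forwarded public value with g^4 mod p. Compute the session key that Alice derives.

32

Alice receives Eve's public value M = 3^4 mod 47 instead of the honest one.
3^1 ≡ 3 (mod 47)
3^2 = (3^1)^2 ≡ 3^2 = 9 ≡ 9 (mod 47)
3^4 = (3^2)^2 ≡ 9^2 = 81 ≡ 34 (mod 47)
So M = 34. Alice computes K = M^4 mod 47.
34^1 ≡ 34 (mod 47)
34^2 = (34^1)^2 ≡ 34^2 = 1156 ≡ 28 (mod 47)
34^4 = (34^2)^2 ≡ 28^2 = 784 ≡ 32 (mod 47)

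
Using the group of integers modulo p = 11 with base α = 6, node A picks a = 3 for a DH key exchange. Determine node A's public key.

7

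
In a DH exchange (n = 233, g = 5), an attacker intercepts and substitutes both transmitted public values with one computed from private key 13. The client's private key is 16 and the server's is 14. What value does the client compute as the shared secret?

8

The client receives an attacker's public value M = 5^13 mod 233 instead of the honest one.
5^1 ≡ 5 (mod 233)
5^2 = (5^1)^2 ≡ 5^2 = 25 ≡ 25 (mod 233)
5^4 = (5^2)^2 ≡ 25^2 = 625 ≡ 159 (mod 233)
5^8 = (5^4)^2 ≡ 159^2 = 25281 ≡ 117 (mod 233)
5^13 = 5^8 · 5^4 · 5^1 ≡ 117 · 159 · 5 ≡ 48 (mod 233).
So M = 48. The client computes K = M^16 mod 233.
48^1 ≡ 48 (mod 233)
48^2 = (48^1)^2 ≡ 48^2 = 2304 ≡ 207 (mod 233)
48^4 = (48^2)^2 ≡ 207^2 = 42849 ≡ 210 (mod 233)
48^8 = (48^4)^2 ≡ 210^2 = 44100 ≡ 63 (mod 233)
48^16 = (48^8)^2 ≡ 63^2 = 3969 ≡ 8 (mod 233)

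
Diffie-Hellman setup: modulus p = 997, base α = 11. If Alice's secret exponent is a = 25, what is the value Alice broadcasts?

Public value = 11^25 mod 997.
11^1 ≡ 11 (mod 997)
11^2 = (11^1)^2 ≡ 11^2 = 121 ≡ 121 (mod 997)
11^4 = (11^2)^2 ≡ 121^2 = 14641 ≡ 683 (mod 997)
11^8 = (11^4)^2 ≡ 683^2 = 466489 ≡ 890 (mod 997)
11^16 = (11^8)^2 ≡ 890^2 = 792100 ≡ 482 (mod 997)
11^25 = 11^16 · 11^8 · 11^1 ≡ 482 · 890 · 11 ≡ 976 (mod 997).

976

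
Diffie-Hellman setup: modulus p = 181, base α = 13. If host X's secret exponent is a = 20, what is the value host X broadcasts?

39

Public value = 13^20 mod 181.
13^1 ≡ 13 (mod 181)
13^2 = (13^1)^2 ≡ 13^2 = 169 ≡ 169 (mod 181)
13^4 = (13^2)^2 ≡ 169^2 = 28561 ≡ 144 (mod 181)
13^8 = (13^4)^2 ≡ 144^2 = 20736 ≡ 102 (mod 181)
13^16 = (13^8)^2 ≡ 102^2 = 10404 ≡ 87 (mod 181)
13^20 = 13^16 · 13^4 ≡ 87 · 144 ≡ 39 (mod 181).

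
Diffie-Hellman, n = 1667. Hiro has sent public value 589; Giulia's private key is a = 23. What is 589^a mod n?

Shared key K = 589^23 mod 1667.
589^1 ≡ 589 (mod 1667)
589^2 = (589^1)^2 ≡ 589^2 = 346921 ≡ 185 (mod 1667)
589^4 = (589^2)^2 ≡ 185^2 = 34225 ≡ 885 (mod 1667)
589^8 = (589^4)^2 ≡ 885^2 = 783225 ≡ 1402 (mod 1667)
589^16 = (589^8)^2 ≡ 1402^2 = 1965604 ≡ 211 (mod 1667)
589^23 = 589^16 · 589^4 · 589^2 · 589^1 ≡ 211 · 885 · 185 · 589 ≡ 573 (mod 1667).

573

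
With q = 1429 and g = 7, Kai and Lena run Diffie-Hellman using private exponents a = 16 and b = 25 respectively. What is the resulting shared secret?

Lena sends B = g^b mod q = 7^25 mod 1429.
7^1 ≡ 7 (mod 1429)
7^2 = (7^1)^2 ≡ 7^2 = 49 ≡ 49 (mod 1429)
7^4 = (7^2)^2 ≡ 49^2 = 2401 ≡ 972 (mod 1429)
7^8 = (7^4)^2 ≡ 972^2 = 944784 ≡ 215 (mod 1429)
7^16 = (7^8)^2 ≡ 215^2 = 46225 ≡ 497 (mod 1429)
7^25 = 7^16 · 7^8 · 7^1 ≡ 497 · 215 · 7 ≡ 618 (mod 1429).
So B = 618. Kai then computes K = B^a mod q = 618^16 mod 1429.
618^1 ≡ 618 (mod 1429)
618^2 = (618^1)^2 ≡ 618^2 = 381924 ≡ 381 (mod 1429)
618^4 = (618^2)^2 ≡ 381^2 = 145161 ≡ 832 (mod 1429)
618^8 = (618^4)^2 ≡ 832^2 = 692224 ≡ 588 (mod 1429)
618^16 = (618^8)^2 ≡ 588^2 = 345744 ≡ 1355 (mod 1429)

1355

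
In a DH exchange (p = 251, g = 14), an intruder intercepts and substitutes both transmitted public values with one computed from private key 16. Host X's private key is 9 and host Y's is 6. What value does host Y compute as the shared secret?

152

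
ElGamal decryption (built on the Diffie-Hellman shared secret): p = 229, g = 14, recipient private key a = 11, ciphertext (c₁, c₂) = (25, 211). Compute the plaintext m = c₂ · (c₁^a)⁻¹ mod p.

197

Shared mask s = c₁^a mod p = 25^11 mod 229.
25^1 ≡ 25 (mod 229)
25^2 = (25^1)^2 ≡ 25^2 = 625 ≡ 167 (mod 229)
25^4 = (25^2)^2 ≡ 167^2 = 27889 ≡ 180 (mod 229)
25^8 = (25^4)^2 ≡ 180^2 = 32400 ≡ 111 (mod 229)
25^11 = 25^8 · 25^2 · 25^1 ≡ 111 · 167 · 25 ≡ 158 (mod 229).
So s = 158; s⁻¹ ≡ 129 (mod 229).
m = c₂ · s⁻¹ mod 229 = 211 · 129 mod 229 = 197.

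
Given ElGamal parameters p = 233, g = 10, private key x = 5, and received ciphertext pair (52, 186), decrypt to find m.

57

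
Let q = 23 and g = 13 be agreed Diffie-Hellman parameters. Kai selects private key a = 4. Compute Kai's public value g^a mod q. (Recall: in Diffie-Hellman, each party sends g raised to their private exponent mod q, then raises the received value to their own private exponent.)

18

Public value = 13^4 mod 23.
13^1 ≡ 13 (mod 23)
13^2 = (13^1)^2 ≡ 13^2 = 169 ≡ 8 (mod 23)
13^4 = (13^2)^2 ≡ 8^2 = 64 ≡ 18 (mod 23)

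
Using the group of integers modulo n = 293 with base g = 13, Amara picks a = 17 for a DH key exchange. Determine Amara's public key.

Public value = 13^17 mod 293.
13^1 ≡ 13 (mod 293)
13^2 = (13^1)^2 ≡ 13^2 = 169 ≡ 169 (mod 293)
13^4 = (13^2)^2 ≡ 169^2 = 28561 ≡ 140 (mod 293)
13^8 = (13^4)^2 ≡ 140^2 = 19600 ≡ 262 (mod 293)
13^16 = (13^8)^2 ≡ 262^2 = 68644 ≡ 82 (mod 293)
13^17 = 13^16 · 13^1 ≡ 82 · 13 ≡ 187 (mod 293).

187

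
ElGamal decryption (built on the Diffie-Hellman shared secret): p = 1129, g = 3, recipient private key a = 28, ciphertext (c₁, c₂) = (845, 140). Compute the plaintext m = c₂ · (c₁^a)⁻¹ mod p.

Shared mask s = c₁^a mod p = 845^28 mod 1129.
845^1 ≡ 845 (mod 1129)
845^2 = (845^1)^2 ≡ 845^2 = 714025 ≡ 497 (mod 1129)
845^4 = (845^2)^2 ≡ 497^2 = 247009 ≡ 887 (mod 1129)
845^8 = (845^4)^2 ≡ 887^2 = 786769 ≡ 985 (mod 1129)
845^16 = (845^8)^2 ≡ 985^2 = 970225 ≡ 414 (mod 1129)
845^28 = 845^16 · 845^8 · 845^4 ≡ 414 · 985 · 887 ≡ 710 (mod 1129).
So s = 710; s⁻¹ ≡ 97 (mod 1129).
m = c₂ · s⁻¹ mod 1129 = 140 · 97 mod 1129 = 32.

32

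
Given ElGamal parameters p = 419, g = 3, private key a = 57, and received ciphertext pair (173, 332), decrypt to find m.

344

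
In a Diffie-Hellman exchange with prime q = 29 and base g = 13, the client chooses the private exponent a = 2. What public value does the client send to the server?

Public value = 13^2 (mod 29).
13^1 ≡ 13 (mod 29)
13^2 = (13^1)^2 ≡ 13^2 = 169 ≡ 24 (mod 29)

24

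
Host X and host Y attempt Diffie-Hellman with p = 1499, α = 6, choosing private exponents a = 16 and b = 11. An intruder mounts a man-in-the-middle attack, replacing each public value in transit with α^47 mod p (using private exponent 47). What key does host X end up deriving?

1283

Host X receives an intruder's public value M = 6^47 mod 1499 instead of the honest one.
6^1 ≡ 6 (mod 1499)
6^2 = (6^1)^2 ≡ 6^2 = 36 ≡ 36 (mod 1499)
6^4 = (6^2)^2 ≡ 36^2 = 1296 ≡ 1296 (mod 1499)
6^8 = (6^4)^2 ≡ 1296^2 = 1679616 ≡ 736 (mod 1499)
6^16 = (6^8)^2 ≡ 736^2 = 541696 ≡ 557 (mod 1499)
6^32 = (6^16)^2 ≡ 557^2 = 310249 ≡ 1455 (mod 1499)
6^47 = 6^32 · 6^8 · 6^4 · 6^2 · 6^1 ≡ 1455 · 736 · 1296 · 36 · 6 ≡ 912 (mod 1499).
So M = 912. Host X computes K = M^16 mod 1499.
912^1 ≡ 912 (mod 1499)
912^2 = (912^1)^2 ≡ 912^2 = 831744 ≡ 1298 (mod 1499)
912^4 = (912^2)^2 ≡ 1298^2 = 1684804 ≡ 1427 (mod 1499)
912^8 = (912^4)^2 ≡ 1427^2 = 2036329 ≡ 687 (mod 1499)
912^16 = (912^8)^2 ≡ 687^2 = 471969 ≡ 1283 (mod 1499)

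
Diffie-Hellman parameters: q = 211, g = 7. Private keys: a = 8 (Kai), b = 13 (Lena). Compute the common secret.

Kai sends A = g^a mod q = 7^8 mod 211.
7^1 ≡ 7 (mod 211)
7^2 = (7^1)^2 ≡ 7^2 = 49 ≡ 49 (mod 211)
7^4 = (7^2)^2 ≡ 49^2 = 2401 ≡ 80 (mod 211)
7^8 = (7^4)^2 ≡ 80^2 = 6400 ≡ 70 (mod 211)
So A = 70. Lena then computes K = A^b mod q = 70^13 mod 211.
70^1 ≡ 70 (mod 211)
70^2 = (70^1)^2 ≡ 70^2 = 4900 ≡ 47 (mod 211)
70^4 = (70^2)^2 ≡ 47^2 = 2209 ≡ 99 (mod 211)
70^8 = (70^4)^2 ≡ 99^2 = 9801 ≡ 95 (mod 211)
70^13 = 70^8 · 70^4 · 70^1 ≡ 95 · 99 · 70 ≡ 30 (mod 211).

30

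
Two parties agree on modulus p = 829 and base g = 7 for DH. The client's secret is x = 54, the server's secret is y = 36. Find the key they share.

616

The server sends B = g^y mod p = 7^36 mod 829.
7^1 ≡ 7 (mod 829)
7^2 = (7^1)^2 ≡ 7^2 = 49 ≡ 49 (mod 829)
7^4 = (7^2)^2 ≡ 49^2 = 2401 ≡ 743 (mod 829)
7^8 = (7^4)^2 ≡ 743^2 = 552049 ≡ 764 (mod 829)
7^16 = (7^8)^2 ≡ 764^2 = 583696 ≡ 80 (mod 829)
7^32 = (7^16)^2 ≡ 80^2 = 6400 ≡ 597 (mod 829)
7^36 = 7^32 · 7^4 ≡ 597 · 743 ≡ 56 (mod 829).
So B = 56. The client then computes K = B^x mod p = 56^54 mod 829.
56^1 ≡ 56 (mod 829)
56^2 = (56^1)^2 ≡ 56^2 = 3136 ≡ 649 (mod 829)
56^4 = (56^2)^2 ≡ 649^2 = 421201 ≡ 69 (mod 829)
56^8 = (56^4)^2 ≡ 69^2 = 4761 ≡ 616 (mod 829)
56^16 = (56^8)^2 ≡ 616^2 = 379456 ≡ 603 (mod 829)
56^32 = (56^16)^2 ≡ 603^2 = 363609 ≡ 507 (mod 829)
56^54 = 56^32 · 56^16 · 56^4 · 56^2 ≡ 507 · 603 · 69 · 649 ≡ 616 (mod 829).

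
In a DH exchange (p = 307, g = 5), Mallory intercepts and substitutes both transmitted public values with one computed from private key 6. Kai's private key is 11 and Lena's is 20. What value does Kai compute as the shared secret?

16

Kai receives Mallory's public value M = 5^6 mod 307 instead of the honest one.
5^1 ≡ 5 (mod 307)
5^2 = (5^1)^2 ≡ 5^2 = 25 ≡ 25 (mod 307)
5^4 = (5^2)^2 ≡ 25^2 = 625 ≡ 11 (mod 307)
5^6 = 5^4 · 5^2 ≡ 11 · 25 ≡ 275 (mod 307).
So M = 275. Kai computes K = M^11 mod 307.
275^1 ≡ 275 (mod 307)
275^2 = (275^1)^2 ≡ 275^2 = 75625 ≡ 103 (mod 307)
275^4 = (275^2)^2 ≡ 103^2 = 10609 ≡ 171 (mod 307)
275^8 = (275^4)^2 ≡ 171^2 = 29241 ≡ 76 (mod 307)
275^11 = 275^8 · 275^2 · 275^1 ≡ 76 · 103 · 275 ≡ 16 (mod 307).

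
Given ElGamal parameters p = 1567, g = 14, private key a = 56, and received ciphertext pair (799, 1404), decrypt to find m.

197

Shared mask s = c₁^a mod p = 799^56 mod 1567.
799^1 ≡ 799 (mod 1567)
799^2 = (799^1)^2 ≡ 799^2 = 638401 ≡ 632 (mod 1567)
799^4 = (799^2)^2 ≡ 632^2 = 399424 ≡ 1406 (mod 1567)
799^8 = (799^4)^2 ≡ 1406^2 = 1976836 ≡ 849 (mod 1567)
799^16 = (799^8)^2 ≡ 849^2 = 720801 ≡ 1548 (mod 1567)
799^32 = (799^16)^2 ≡ 1548^2 = 2396304 ≡ 361 (mod 1567)
799^56 = 799^32 · 799^16 · 799^8 ≡ 361 · 1548 · 849 ≡ 1248 (mod 1567).
So s = 1248; s⁻¹ ≡ 1287 (mod 1567).
m = c₂ · s⁻¹ mod 1567 = 1404 · 1287 mod 1567 = 197.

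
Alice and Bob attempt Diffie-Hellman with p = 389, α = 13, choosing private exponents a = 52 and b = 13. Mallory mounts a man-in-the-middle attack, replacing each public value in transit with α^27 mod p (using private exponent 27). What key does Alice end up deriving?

Alice receives Mallory's public value M = 13^27 mod 389 instead of the honest one.
13^1 ≡ 13 (mod 389)
13^2 = (13^1)^2 ≡ 13^2 = 169 ≡ 169 (mod 389)
13^4 = (13^2)^2 ≡ 169^2 = 28561 ≡ 164 (mod 389)
13^8 = (13^4)^2 ≡ 164^2 = 26896 ≡ 55 (mod 389)
13^16 = (13^8)^2 ≡ 55^2 = 3025 ≡ 302 (mod 389)
13^27 = 13^16 · 13^8 · 13^2 · 13^1 ≡ 302 · 55 · 169 · 13 ≡ 80 (mod 389).
So M = 80. Alice computes K = M^52 mod 389.
80^1 ≡ 80 (mod 389)
80^2 = (80^1)^2 ≡ 80^2 = 6400 ≡ 176 (mod 389)
80^4 = (80^2)^2 ≡ 176^2 = 30976 ≡ 245 (mod 389)
80^8 = (80^4)^2 ≡ 245^2 = 60025 ≡ 119 (mod 389)
80^16 = (80^8)^2 ≡ 119^2 = 14161 ≡ 157 (mod 389)
80^32 = (80^16)^2 ≡ 157^2 = 24649 ≡ 142 (mod 389)
80^52 = 80^32 · 80^16 · 80^4 ≡ 142 · 157 · 245 ≡ 81 (mod 389).

81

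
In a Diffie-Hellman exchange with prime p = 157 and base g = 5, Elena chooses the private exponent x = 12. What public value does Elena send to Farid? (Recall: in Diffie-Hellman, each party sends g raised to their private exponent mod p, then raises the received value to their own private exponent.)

Public value = 5^12 mod 157.
5^1 ≡ 5 (mod 157)
5^2 = (5^1)^2 ≡ 5^2 = 25 ≡ 25 (mod 157)
5^4 = (5^2)^2 ≡ 25^2 = 625 ≡ 154 (mod 157)
5^8 = (5^4)^2 ≡ 154^2 = 23716 ≡ 9 (mod 157)
5^12 = 5^8 · 5^4 ≡ 9 · 154 ≡ 130 (mod 157).

130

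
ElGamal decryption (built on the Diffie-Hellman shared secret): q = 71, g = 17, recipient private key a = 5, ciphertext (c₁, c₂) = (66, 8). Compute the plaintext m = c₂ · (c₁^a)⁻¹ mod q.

63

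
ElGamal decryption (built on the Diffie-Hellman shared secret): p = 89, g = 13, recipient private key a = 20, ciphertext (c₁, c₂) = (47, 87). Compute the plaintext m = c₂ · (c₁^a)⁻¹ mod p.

57

Shared mask s = c₁^a mod p = 47^20 mod 89.
47^1 ≡ 47 (mod 89)
47^2 = (47^1)^2 ≡ 47^2 = 2209 ≡ 73 (mod 89)
47^4 = (47^2)^2 ≡ 73^2 = 5329 ≡ 78 (mod 89)
47^8 = (47^4)^2 ≡ 78^2 = 6084 ≡ 32 (mod 89)
47^16 = (47^8)^2 ≡ 32^2 = 1024 ≡ 45 (mod 89)
47^20 = 47^16 · 47^4 ≡ 45 · 78 ≡ 39 (mod 89).
So s = 39; s⁻¹ ≡ 16 (mod 89).
m = c₂ · s⁻¹ mod 89 = 87 · 16 mod 89 = 57.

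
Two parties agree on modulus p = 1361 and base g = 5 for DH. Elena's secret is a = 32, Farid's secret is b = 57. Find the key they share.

Farid sends B = g^b mod p = 5^57 mod 1361.
5^1 ≡ 5 (mod 1361)
5^2 = (5^1)^2 ≡ 5^2 = 25 ≡ 25 (mod 1361)
5^4 = (5^2)^2 ≡ 25^2 = 625 ≡ 625 (mod 1361)
5^8 = (5^4)^2 ≡ 625^2 = 390625 ≡ 18 (mod 1361)
5^16 = (5^8)^2 ≡ 18^2 = 324 ≡ 324 (mod 1361)
5^32 = (5^16)^2 ≡ 324^2 = 104976 ≡ 179 (mod 1361)
5^57 = 5^32 · 5^16 · 5^8 · 5^1 ≡ 179 · 324 · 18 · 5 ≡ 205 (mod 1361).
So B = 205. Elena then computes K = B^a mod p = 205^32 mod 1361.
205^1 ≡ 205 (mod 1361)
205^2 = (205^1)^2 ≡ 205^2 = 42025 ≡ 1195 (mod 1361)
205^4 = (205^2)^2 ≡ 1195^2 = 1428025 ≡ 336 (mod 1361)
205^8 = (205^4)^2 ≡ 336^2 = 112896 ≡ 1294 (mod 1361)
205^16 = (205^8)^2 ≡ 1294^2 = 1674436 ≡ 406 (mod 1361)
205^32 = (205^16)^2 ≡ 406^2 = 164836 ≡ 155 (mod 1361)

155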